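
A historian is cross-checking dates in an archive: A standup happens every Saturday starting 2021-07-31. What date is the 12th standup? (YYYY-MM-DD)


First occurrence: 2021-07-31 (occurrence 1)
Each occurrence is 7 days after the previous.
Occurrence 12 is 11 weeks after the first.
11 weeks = 77 days
2021-07-31 + 77 days = 2021-10-16

2021-10-16


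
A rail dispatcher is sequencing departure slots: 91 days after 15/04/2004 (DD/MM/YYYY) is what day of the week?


Start: 2004-04-15 (Thursday)
Step 1 - find target date: add 91 days
  2004-04-15 + 91 days = 2004-07-15
Step 2 - day of week:
  91 mod 7 = 0
  Thursday + 0 days -> Thursday
Result: Thursday (2004-07-15)

Thursday


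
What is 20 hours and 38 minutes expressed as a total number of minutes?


Hours: 20
Minutes: 38
Convert hours to minutes: 20 x 60 = 1200
Add remaining minutes: 1200 + 38 = 1238

1238


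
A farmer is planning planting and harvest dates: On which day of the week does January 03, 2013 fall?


Date: 2013-01-03
January 1, 2013 is a Tuesday
Day of year: 3
Offset from Jan 1: 2 days
2 mod 7 = 2
Result: Thursday

Thursday


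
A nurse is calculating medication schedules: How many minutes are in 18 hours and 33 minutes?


Hours: 18
Extra minutes: 33
Minutes per hour: 60
Hours to minutes: 18 x 60 = 1080
Total: 1080 + 33 = 1113

1113


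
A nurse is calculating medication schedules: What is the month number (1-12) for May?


Calendar month order:
4. April
5. May <--
6. June
May is month number 5

5


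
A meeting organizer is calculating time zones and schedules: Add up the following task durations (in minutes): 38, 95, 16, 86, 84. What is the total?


Durations: 38, 95, 16, 86, 84
Running sum: 38
+ 95 = 133
+ 16 = 149
+ 86 = 235
+ 84 = 319
Total duration: 319 minutes
That is 5 hours and 19 minutes

319


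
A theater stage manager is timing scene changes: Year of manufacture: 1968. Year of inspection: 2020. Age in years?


Birth year: 1968
Current year: 2020
Age = current year - birth year
Age = 2020 - 1968 = 52

52


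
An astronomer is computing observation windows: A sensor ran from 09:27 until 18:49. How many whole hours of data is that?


Start: 09:27
End: 18:49
Hour difference: 18 - 9 = 9 hours
Minute difference: 49 - 27 = 22 minutes
Total minutes: 562
Complete hours: 562 / 60 = 9 (remainder 22)

9


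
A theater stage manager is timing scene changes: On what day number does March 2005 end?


Month: March
Year: 2005
March is a 31-day month
Total: 31 days

31


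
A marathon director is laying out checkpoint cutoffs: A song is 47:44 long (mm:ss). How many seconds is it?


Minutes: 47
Extra seconds: 44
Seconds per minute: 60
Minutes to seconds: 47 x 60 = 2820
Total: 2820 + 44 = 2864

2864


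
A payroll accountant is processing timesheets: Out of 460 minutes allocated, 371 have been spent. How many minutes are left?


Total budget: 460 minutes
Time used: 371 minutes
Remaining: 460 - 371 = 89 minutes
Percent used: 80.7%
Percent remaining: 19.3%

89


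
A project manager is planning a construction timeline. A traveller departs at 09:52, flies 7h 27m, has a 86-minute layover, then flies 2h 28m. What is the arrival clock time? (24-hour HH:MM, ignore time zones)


Depart: 09:52
Leg 1: +447 min -> 17:19
Layover: +86 min -> 18:45
Leg 2: +148 min -> 21:13
Total travel: 681 minutes = 11h 21m
Arrival: 21:13

21:13


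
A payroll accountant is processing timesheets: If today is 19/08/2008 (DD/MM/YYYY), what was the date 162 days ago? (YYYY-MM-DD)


Start: 2008-08-19
Subtracting 162 days
Days already passed in August: 19
After going back through August: 143 more days to subtract
July 2008: 31 days, 112 remaining
June 2008: 30 days, 82 remaining
May 2008: 31 days, 51 remaining
April 2008: 30 days, 21 remaining
Result: 2008-03-10

2008-03-10


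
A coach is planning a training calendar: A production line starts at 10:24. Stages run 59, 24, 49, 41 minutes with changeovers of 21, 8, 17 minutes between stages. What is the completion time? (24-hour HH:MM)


Start: 10:24 = 624 min from midnight
  after task 1 (59 min): 11:23
  after break (21 min): 11:44
  after task 2 (24 min): 12:08
  after break (8 min): 12:16
  after task 3 (49 min): 13:05
  after break (17 min): 13:22
  after task 4 (41 min): 14:03
Total elapsed: 219 minutes
End time: 14:03

14:03


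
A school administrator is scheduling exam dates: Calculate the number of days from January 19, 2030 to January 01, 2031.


Start date: 2030-01-19
End date: 2031-01-01
Jan 2030: +13 days
Feb 2030: +28 days
Mar 2030: +31 days
... (9 more months)
Total: 347 days

347


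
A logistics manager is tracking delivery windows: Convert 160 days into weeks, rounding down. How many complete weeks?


Total days: 160
Days per week: 7
Division: 160 / 7 = 22 remainder 6
Complete weeks: 22
Remaining days: 6

22


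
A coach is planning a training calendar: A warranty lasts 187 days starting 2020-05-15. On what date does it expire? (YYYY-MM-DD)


Start: 2020-05-15
Adding 187 days
Days remaining in May: 16
After May: 171 days still to add
June 2020: 30 days, 141 remaining
July 2020: 31 days, 110 remaining
August 2020: 31 days, 79 remaining
September 2020: 30 days, 49 remaining
Result: 2020-11-18

2020-11-18


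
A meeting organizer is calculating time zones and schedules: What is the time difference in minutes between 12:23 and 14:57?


Start time: 12:23 = 743 minutes from midnight
End time: 14:57 = 897 minutes from midnight
Difference: 897 - 743 = 154 minutes
That is 2 hours and 34 minutes

154


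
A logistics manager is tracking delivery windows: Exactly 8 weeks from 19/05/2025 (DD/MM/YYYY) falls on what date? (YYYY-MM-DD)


Start: 2025-05-19
Weeks to add: 8
Convert to days: 8 x 7 = 56 days
Add 56 days to 2025-05-19
Result: 2025-07-14

2025-07-14


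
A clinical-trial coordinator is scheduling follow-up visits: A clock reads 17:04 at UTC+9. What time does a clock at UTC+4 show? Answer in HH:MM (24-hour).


Local time: 17:04 at UTC+9 (offset 9h)
Target zone: UTC+4 (offset 4h)
Difference: 4 - (9) = -5 hours
Calculation: 17 + (-5) = 12
Result: 12:04

12:04


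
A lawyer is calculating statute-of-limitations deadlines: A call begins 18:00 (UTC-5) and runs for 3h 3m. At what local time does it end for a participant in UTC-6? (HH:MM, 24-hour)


Start: 18:00 in UTC-5
Step 1 - add duration:
  minutes: 0 + 3 = 3
  hours: 18 + 3 + 0 = 21
  end in UTC-5: 21:03
Step 2 - convert UTC-5 -> UTC-6:
  offset difference: -6 - (-5) = -1 hours
  21 + (-1) = 20 -> mod 24 = 20
Result: 20:03 in UTC-6

20:03


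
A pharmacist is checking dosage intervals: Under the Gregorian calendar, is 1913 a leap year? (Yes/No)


Year: 1913
Divisible by 4? 1913 / 4 = 478.25 -> No
Not divisible by 4, so NOT a leap year

No


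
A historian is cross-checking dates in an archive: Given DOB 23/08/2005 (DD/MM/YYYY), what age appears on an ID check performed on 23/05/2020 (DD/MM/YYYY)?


Birth: 2005-08-23
Reference: 2020-05-23
Year difference: 2020 - 2005 = 15
Has birthday (08-23) occurred by 05-23? No
Birthday not yet reached this year -> subtract 1
Age in full years: 14

14


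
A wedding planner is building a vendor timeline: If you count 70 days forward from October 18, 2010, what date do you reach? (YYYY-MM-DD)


Start: 2010-10-18
Adding 70 days
Days remaining in October: 13
After October: 57 days still to add
November 2010: 30 days, 27 remaining
December 2010 has 31 days, need 27
Result: 2010-12-27

2010-12-27


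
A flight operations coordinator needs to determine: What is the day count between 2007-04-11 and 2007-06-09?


Start date: 2007-04-11
End date: 2007-06-09
Apr 2007: +20 days
May 2007: +31 days
Jun 2007: +8 days
Total: 59 days

59


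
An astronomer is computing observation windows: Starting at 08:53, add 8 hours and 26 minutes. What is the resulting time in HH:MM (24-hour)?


Start time: 08:53
Adding: 8 hours 26 minutes
Minutes: 53 + 26 = 79
Minute overflow: 79 >= 60, so carry 1 hour, minutes = 19
Hours: 8 + 8 + 1 = 17
Result: 17:19

17:19


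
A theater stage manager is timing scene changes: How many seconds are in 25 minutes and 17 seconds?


Minutes: 25
Seconds: 17
Convert minutes to seconds: 25 x 60 = 1500
Add remaining seconds: 1500 + 17 = 1517

1517


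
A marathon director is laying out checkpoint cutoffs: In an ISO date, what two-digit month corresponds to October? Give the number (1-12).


Calendar month order:
9. September
10. October <--
11. November
October is month number 10

10


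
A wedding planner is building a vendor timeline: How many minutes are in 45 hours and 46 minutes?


Hours: 45
Extra minutes: 46
Minutes per hour: 60
Hours to minutes: 45 x 60 = 2700
Total: 2700 + 46 = 2746

2746


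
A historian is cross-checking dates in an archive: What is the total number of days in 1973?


Year: 1973
Check leap year rules:
Divisible by 4? No
1973 is not a leap year
Days: 365

365


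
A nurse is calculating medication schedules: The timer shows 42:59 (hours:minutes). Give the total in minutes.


Hours: 42
Minutes: 59
Convert hours to minutes: 42 x 60 = 2520
Add remaining minutes: 2520 + 59 = 2579

2579


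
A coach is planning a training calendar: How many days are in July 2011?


Month: July
Year: 2011
July is a 31-day month
Total: 31 days

31


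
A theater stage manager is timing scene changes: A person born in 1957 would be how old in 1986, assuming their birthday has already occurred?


Birth year: 1957
Current year: 1986
Age = current year - birth year
Age = 1986 - 1957 = 29

29


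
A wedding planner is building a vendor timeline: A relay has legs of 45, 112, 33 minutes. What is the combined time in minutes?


Durations: 45, 112, 33
Running sum: 45
+ 112 = 157
+ 33 = 190
Total duration: 190 minutes
That is 3 hours and 10 minutes

190


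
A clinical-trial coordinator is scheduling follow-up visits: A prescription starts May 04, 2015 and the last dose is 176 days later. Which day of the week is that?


Start: 2015-05-04 (Monday)
Step 1 - find target date: add 176 days
  2015-05-04 + 176 days = 2015-10-27
Step 2 - day of week:
  176 mod 7 = 1
  Monday + 1 days -> Tuesday
Result: Tuesday (2015-10-27)

Tuesday


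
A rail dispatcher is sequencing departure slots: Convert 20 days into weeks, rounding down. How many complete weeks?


Total days: 20
Days per week: 7
Division: 20 / 7 = 2 remainder 6
Complete weeks: 2
Remaining days: 6

2


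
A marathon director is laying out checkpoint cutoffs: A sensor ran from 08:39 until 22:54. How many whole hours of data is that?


Start: 08:39
End: 22:54
Hour difference: 22 - 8 = 14 hours
Minute difference: 54 - 39 = 15 minutes
Total minutes: 855
Complete hours: 855 / 60 = 14 (remainder 15)

14


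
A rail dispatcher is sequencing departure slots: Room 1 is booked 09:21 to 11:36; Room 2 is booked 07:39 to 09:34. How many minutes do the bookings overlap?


Interval A: [561, 696] minutes from midnight
Interval B: [459, 574] minutes from midnight
Overlap start = max(561, 459) = 561
Overlap end = min(696, 574) = 574
Overlap = 574 - 561 = 13 minutes

13


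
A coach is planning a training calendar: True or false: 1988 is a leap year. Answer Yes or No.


Year: 1988
Divisible by 4? 1988 / 4 = 497.0 -> Yes
Divisible by 100? 1988 / 100 = 19.88 -> No
Divisible by 4 but not 100, so it IS a leap year

Yes


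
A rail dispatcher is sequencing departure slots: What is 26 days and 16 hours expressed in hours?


Days: 26
Extra hours: 16
Hours per day: 24
Days to hours: 26 x 24 = 624
Total: 624 + 16 = 640

640


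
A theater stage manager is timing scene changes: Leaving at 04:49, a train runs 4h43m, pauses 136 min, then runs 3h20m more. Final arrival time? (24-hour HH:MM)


Depart: 04:49
Leg 1: +283 min -> 09:32
Layover: +136 min -> 11:48
Leg 2: +200 min -> 15:08
Total travel: 619 minutes = 10h 19m
Arrival: 15:08

15:08


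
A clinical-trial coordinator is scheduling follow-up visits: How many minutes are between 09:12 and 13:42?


Start time: 09:12 = 552 minutes from midnight
End time: 13:42 = 822 minutes from midnight
Difference: 822 - 552 = 270 minutes
That is 4 hours and 30 minutes

270


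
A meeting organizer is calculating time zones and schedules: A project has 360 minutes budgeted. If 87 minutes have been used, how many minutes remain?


Total budget: 360 minutes
Time used: 87 minutes
Remaining: 360 - 87 = 273 minutes
Percent used: 24.2%
Percent remaining: 75.8%

273


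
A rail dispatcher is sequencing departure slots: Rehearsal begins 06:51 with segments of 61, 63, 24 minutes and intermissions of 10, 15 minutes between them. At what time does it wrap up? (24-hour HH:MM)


Start: 06:51 = 411 min from midnight
  after task 1 (61 min): 07:52
  after break (10 min): 08:02
  after task 2 (63 min): 09:05
  after break (15 min): 09:20
  after task 3 (24 min): 09:44
Total elapsed: 173 minutes
End time: 09:44

09:44


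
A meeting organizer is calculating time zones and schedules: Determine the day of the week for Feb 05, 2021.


Date: 2021-02-05
January 1, 2021 is a Friday
Day of year: 36
Offset from Jan 1: 35 days
35 mod 7 = 0
Result: Friday

Friday


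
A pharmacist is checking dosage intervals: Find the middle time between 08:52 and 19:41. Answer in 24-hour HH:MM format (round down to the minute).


Start time: 08:52 = 532 minutes from midnight
End time: 19:41 = 1181 minutes from midnight
Sum: 532 + 1181 = 1713
Midpoint: 1713 / 2 = 856 minutes
Convert: 856 / 60 = 14 hours, 16 minutes
Result: 14:16

14:16


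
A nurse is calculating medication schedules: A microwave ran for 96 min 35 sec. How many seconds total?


Minutes: 96
Extra seconds: 35
Seconds per minute: 60
Minutes to seconds: 96 x 60 = 5760
Total: 5760 + 35 = 5795

5795


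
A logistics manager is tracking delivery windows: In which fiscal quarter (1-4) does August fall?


Month: August (month 8)
Q1: January-March (months 1-3)
Q2: April-June (months 4-6)
Q3: July-September (months 7-9)
Q4: October-December (months 10-12)
Month 8 falls in Q3

3


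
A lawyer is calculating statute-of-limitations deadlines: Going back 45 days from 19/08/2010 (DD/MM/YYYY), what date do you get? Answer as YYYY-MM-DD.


Start: 2010-08-19
Subtracting 45 days
Days already passed in August: 19
After going back through August: 26 more days to subtract
July 2010 has 31 days, need 26
Result: 2010-07-05

2010-07-05


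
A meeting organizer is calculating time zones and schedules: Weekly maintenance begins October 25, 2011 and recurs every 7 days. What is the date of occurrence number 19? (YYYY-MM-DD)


First occurrence: 2011-10-25 (occurrence 1)
Each occurrence is 7 days after the previous.
Occurrence 19 is 18 weeks after the first.
18 weeks = 126 days
2011-10-25 + 126 days = 2012-02-28

2012-02-28


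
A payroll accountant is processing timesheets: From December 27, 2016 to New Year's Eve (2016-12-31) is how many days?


Start: December 27, 2016
End: December 31, 2016
Days left in December: 4
Total: 4 days

4


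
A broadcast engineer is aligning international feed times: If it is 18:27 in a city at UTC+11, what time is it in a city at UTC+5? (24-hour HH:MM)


Local time: 18:27 at UTC+11 (offset 11h)
Target zone: UTC+5 (offset 5h)
Difference: 5 - (11) = -6 hours
Calculation: 18 + (-6) = 12
Result: 12:27

12:27


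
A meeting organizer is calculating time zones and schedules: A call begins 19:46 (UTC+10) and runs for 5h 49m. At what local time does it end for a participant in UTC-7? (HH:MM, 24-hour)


Start: 19:46 in UTC+10
Step 1 - add duration:
  minutes: 46 + 49 = 95 (carry 1h)
  hours: 19 + 5 + 1 = 25
  end in UTC+10: 01:35
Step 2 - convert UTC+10 -> UTC-7:
  offset difference: -7 - (10) = -17 hours
  1 + (-17) = -16 -> mod 24 = 8
Result: 08:35 in UTC-7

08:35


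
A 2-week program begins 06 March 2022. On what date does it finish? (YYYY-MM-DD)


Start: 2022-03-06
Weeks to add: 2
Convert to days: 2 x 7 = 14 days
Add 14 days to 2022-03-06
Result: 2022-03-20

2022-03-20


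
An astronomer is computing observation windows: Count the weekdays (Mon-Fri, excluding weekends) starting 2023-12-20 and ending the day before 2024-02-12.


Start: 2023-12-20 (Wednesday)
End (exclusive): 2024-02-12 (Monday)
Total calendar days: 54
Full weeks: 54 // 7 = 7 -> 35 weekdays
Remaining 5 days starting on Wednesday:
  Wed(w), Thu(w), Fri(w), Sat(-), Sun(-) -> 3 weekdays
Total business days: 35 + 3 = 38

38


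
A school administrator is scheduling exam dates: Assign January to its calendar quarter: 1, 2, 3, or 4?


Month: January (month 1)
Q1: January-March (months 1-3)
Q2: April-June (months 4-6)
Q3: July-September (months 7-9)
Q4: October-December (months 10-12)
Month 1 falls in Q1

1


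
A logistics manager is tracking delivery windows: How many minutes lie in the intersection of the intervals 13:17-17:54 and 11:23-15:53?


Interval A: [797, 1074] minutes from midnight
Interval B: [683, 953] minutes from midnight
Overlap start = max(797, 683) = 797
Overlap end = min(1074, 953) = 953
Overlap = 953 - 797 = 156 minutes

156


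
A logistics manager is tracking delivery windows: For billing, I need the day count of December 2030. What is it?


Month: December
Year: 2030
December is a 31-day month
Total: 31 days

31


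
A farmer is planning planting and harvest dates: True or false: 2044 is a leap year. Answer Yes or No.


Year: 2044
Divisible by 4? 2044 / 4 = 511.0 -> Yes
Divisible by 100? 2044 / 100 = 20.44 -> No
Divisible by 4 but not 100, so it IS a leap year

Yes


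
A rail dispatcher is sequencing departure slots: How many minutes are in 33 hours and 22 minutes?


Hours: 33
Minutes: 22
Convert hours to minutes: 33 x 60 = 1980
Add remaining minutes: 1980 + 22 = 2002

2002


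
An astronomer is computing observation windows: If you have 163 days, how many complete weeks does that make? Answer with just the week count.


Total days: 163
Days per week: 7
Division: 163 / 7 = 23 remainder 2
Complete weeks: 23
Remaining days: 2

23


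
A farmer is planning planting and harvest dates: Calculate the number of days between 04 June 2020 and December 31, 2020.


Start: June 04, 2020
End: December 31, 2020
Days left in June: 26
July: 31
August: 31
September: 30
October: 31
... plus remaining months
Sum of remaining months: 184
Total: 26 + 184 = 210

210


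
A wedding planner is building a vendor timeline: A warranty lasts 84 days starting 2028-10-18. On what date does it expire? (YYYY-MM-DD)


Start: 2028-10-18
Adding 84 days
Days remaining in October: 13
After October: 71 days still to add
November 2028: 30 days, 41 remaining
December 2028: 31 days, 10 remaining
January 2029 has 31 days, need 10
Result: 2029-01-10

2029-01-10


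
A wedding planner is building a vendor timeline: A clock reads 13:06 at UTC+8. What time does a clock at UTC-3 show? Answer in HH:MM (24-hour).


Local time: 13:06 at UTC+8 (offset 8h)
Target zone: UTC-3 (offset -3h)
Difference: -3 - (8) = -11 hours
Calculation: 13 + (-11) = 2
Result: 02:06

02:06


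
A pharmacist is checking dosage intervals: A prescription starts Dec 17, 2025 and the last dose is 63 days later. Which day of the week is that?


Start: 2025-12-17 (Wednesday)
Step 1 - find target date: add 63 days
  2025-12-17 + 63 days = 2026-02-18
Step 2 - day of week:
  63 mod 7 = 0
  Wednesday + 0 days -> Wednesday
Result: Wednesday (2026-02-18)

Wednesday


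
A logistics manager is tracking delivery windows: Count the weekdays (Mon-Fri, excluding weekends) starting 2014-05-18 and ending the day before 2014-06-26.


Start: 2014-05-18 (Sunday)
End (exclusive): 2014-06-26 (Thursday)
Total calendar days: 39
Full weeks: 39 // 7 = 5 -> 25 weekdays
Remaining 4 days starting on Sunday:
  Sun(-), Mon(w), Tue(w), Wed(w) -> 3 weekdays
Total business days: 25 + 3 = 28

28


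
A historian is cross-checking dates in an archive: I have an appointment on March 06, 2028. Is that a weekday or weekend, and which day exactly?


Date: 2028-03-06
January 1, 2028 is a Saturday
Day of year: 66
Offset from Jan 1: 65 days
65 mod 7 = 2
Result: Monday

Monday


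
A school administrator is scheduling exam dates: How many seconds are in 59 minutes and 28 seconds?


Minutes: 59
Extra seconds: 28
Seconds per minute: 60
Minutes to seconds: 59 x 60 = 3540
Total: 3540 + 28 = 3568

3568


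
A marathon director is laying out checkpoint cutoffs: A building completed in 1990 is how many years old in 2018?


Birth year: 1990
Current year: 2018
Age = current year - birth year
Age = 2018 - 1990 = 28

28


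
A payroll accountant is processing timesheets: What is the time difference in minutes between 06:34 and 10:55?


Start time: 06:34 = 394 minutes from midnight
End time: 10:55 = 655 minutes from midnight
Difference: 655 - 394 = 261 minutes
That is 4 hours and 21 minutes

261


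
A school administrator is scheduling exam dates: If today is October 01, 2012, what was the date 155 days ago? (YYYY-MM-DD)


Start: 2012-10-01
Subtracting 155 days
Days already passed in October: 1
After going back through October: 154 more days to subtract
September 2012: 30 days, 124 remaining
August 2012: 31 days, 93 remaining
July 2012: 31 days, 62 remaining
June 2012: 30 days, 32 remaining
Result: 2012-04-29

2012-04-29


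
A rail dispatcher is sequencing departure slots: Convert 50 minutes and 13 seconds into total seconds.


Minutes: 50
Seconds: 13
Convert minutes to seconds: 50 x 60 = 3000
Add remaining seconds: 3000 + 13 = 3013

3013


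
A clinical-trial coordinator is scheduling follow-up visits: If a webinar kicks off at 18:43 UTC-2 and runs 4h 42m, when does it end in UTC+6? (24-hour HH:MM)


Start: 18:43 in UTC-2
Step 1 - add duration:
  minutes: 43 + 42 = 85 (carry 1h)
  hours: 18 + 4 + 1 = 23
  end in UTC-2: 23:25
Step 2 - convert UTC-2 -> UTC+6:
  offset difference: 6 - (-2) = 8 hours
  23 + (8) = 31 -> mod 24 = 7
Result: 07:25 in UTC+6

07:25


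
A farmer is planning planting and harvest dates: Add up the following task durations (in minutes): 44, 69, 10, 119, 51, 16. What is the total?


Durations: 44, 69, 10, 119, 51, 16
Running sum: 44
+ 69 = 113
+ 10 = 123
+ 119 = 242
+ 51 = 293
+ 16 = 309
Total duration: 309 minutes
That is 5 hours and 9 minutes

309


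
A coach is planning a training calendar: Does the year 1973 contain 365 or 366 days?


Year: 1973
Check leap year rules:
Divisible by 4? No
1973 is not a leap year
Days: 365

365


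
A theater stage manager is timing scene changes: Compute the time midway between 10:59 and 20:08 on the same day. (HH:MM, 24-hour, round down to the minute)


Start time: 10:59 = 659 minutes from midnight
End time: 20:08 = 1208 minutes from midnight
Sum: 659 + 1208 = 1867
Midpoint: 1867 / 2 = 933 minutes
Convert: 933 / 60 = 15 hours, 33 minutes
Result: 15:33

15:33


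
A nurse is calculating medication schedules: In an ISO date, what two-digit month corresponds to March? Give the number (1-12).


Calendar month order:
2. February
3. March <--
4. April
March is month number 3

3


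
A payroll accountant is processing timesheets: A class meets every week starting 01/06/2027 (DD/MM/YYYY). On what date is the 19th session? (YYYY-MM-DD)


First occurrence: 2027-06-01 (occurrence 1)
Each occurrence is 7 days after the previous.
Occurrence 19 is 18 weeks after the first.
18 weeks = 126 days
2027-06-01 + 126 days = 2027-10-05

2027-10-05


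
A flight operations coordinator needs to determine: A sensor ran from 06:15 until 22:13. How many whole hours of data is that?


Start: 06:15
End: 22:13
Hour difference: 22 - 6 = 16 hours
Minute difference: 13 - 15 = -2 minutes
Total minutes: 958
Complete hours: 958 / 60 = 15 (remainder 58)

15


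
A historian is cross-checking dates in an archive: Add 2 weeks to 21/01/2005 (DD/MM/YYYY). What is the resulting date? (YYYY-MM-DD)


Start: 2005-01-21
Weeks to add: 2
Convert to days: 2 x 7 = 14 days
Add 14 days to 2005-01-21
Result: 2005-02-04

2005-02-04


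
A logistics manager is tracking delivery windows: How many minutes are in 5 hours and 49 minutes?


Hours: 5
Extra minutes: 49
Minutes per hour: 60
Hours to minutes: 5 x 60 = 300
Total: 300 + 49 = 349

349


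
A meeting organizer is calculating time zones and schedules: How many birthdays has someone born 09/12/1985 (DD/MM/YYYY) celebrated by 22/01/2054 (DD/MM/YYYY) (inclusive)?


Birth: 1985-12-09
Reference: 2054-01-22
Year difference: 2054 - 1985 = 69
Has birthday (12-09) occurred by 01-22? No
Birthday not yet reached this year -> subtract 1
Age in full years: 68

68


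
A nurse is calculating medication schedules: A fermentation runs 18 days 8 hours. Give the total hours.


Days: 18
Extra hours: 8
Hours per day: 24
Days to hours: 18 x 24 = 432
Total: 432 + 8 = 440

440


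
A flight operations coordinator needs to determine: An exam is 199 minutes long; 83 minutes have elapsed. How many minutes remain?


Total budget: 199 minutes
Time used: 83 minutes
Remaining: 199 - 83 = 116 minutes
Percent used: 41.7%
Percent remaining: 58.3%

116


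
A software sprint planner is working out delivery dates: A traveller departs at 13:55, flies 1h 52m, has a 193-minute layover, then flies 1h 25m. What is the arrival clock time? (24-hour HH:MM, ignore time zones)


Depart: 13:55
Leg 1: +112 min -> 15:47
Layover: +193 min -> 19:00
Leg 2: +85 min -> 20:25
Total travel: 390 minutes = 6h 30m
Arrival: 20:25

20:25


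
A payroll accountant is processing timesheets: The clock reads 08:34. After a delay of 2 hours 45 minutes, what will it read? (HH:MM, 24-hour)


Start time: 08:34
Adding: 2 hours 45 minutes
Minutes: 34 + 45 = 79
Minute overflow: 79 >= 60, so carry 1 hour, minutes = 19
Hours: 8 + 2 + 1 = 11
Result: 11:19

11:19


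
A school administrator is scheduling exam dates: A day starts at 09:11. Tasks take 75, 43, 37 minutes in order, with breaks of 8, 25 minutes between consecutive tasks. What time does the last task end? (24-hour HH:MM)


Start: 09:11 = 551 min from midnight
  after task 1 (75 min): 10:26
  after break (8 min): 10:34
  after task 2 (43 min): 11:17
  after break (25 min): 11:42
  after task 3 (37 min): 12:19
Total elapsed: 188 minutes
End time: 12:19

12:19


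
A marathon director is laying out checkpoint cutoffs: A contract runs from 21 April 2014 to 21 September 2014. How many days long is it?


Start date: 2014-04-21
End date: 2014-09-21
Apr 2014: +10 days
May 2014: +31 days
Jun 2014: +30 days
... (3 more months)
Total: 153 days

153


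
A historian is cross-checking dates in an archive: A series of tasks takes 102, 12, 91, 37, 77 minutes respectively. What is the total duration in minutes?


Durations: 102, 12, 91, 37, 77
Running sum: 102
+ 12 = 114
+ 91 = 205
+ 37 = 242
+ 77 = 319
Total duration: 319 minutes
That is 5 hours and 19 minutes

319


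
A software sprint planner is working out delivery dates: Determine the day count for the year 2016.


Year: 2016
Check leap year rules:
Divisible by 4? Yes
Divisible by 100? No
2016 is a leap year
Days: 366

366


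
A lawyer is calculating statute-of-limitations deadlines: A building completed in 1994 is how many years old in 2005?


Birth year: 1994
Current year: 2005
Age = current year - birth year
Age = 2005 - 1994 = 11

11


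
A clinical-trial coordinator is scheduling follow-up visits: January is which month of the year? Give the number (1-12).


Calendar month order:
1. January <--
2. February
January is month number 1

1


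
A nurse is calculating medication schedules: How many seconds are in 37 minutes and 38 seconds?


Minutes: 37
Extra seconds: 38
Seconds per minute: 60
Minutes to seconds: 37 x 60 = 2220
Total: 2220 + 38 = 2258

2258


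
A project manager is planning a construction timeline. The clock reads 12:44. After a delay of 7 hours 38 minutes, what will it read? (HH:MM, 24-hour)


Start time: 12:44
Adding: 7 hours 38 minutes
Minutes: 44 + 38 = 82
Minute overflow: 82 >= 60, so carry 1 hour, minutes = 22
Hours: 12 + 7 + 1 = 20
Result: 20:22

20:22


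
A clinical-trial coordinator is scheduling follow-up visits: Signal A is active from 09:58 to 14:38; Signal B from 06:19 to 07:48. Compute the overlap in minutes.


Interval A: [598, 878] minutes from midnight
Interval B: [379, 468] minutes from midnight
Overlap start = max(598, 379) = 598
Overlap end = min(878, 468) = 468
End <= start, so the intervals do not overlap: 0 minutes

0


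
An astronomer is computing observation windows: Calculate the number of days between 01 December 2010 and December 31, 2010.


Start: December 01, 2010
End: December 31, 2010
Days left in December: 30
Total: 30 days

30


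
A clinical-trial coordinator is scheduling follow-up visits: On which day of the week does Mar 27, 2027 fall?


Date: 2027-03-27
January 1, 2027 is a Friday
Day of year: 86
Offset from Jan 1: 85 days
85 mod 7 = 1
Result: Saturday

Saturday


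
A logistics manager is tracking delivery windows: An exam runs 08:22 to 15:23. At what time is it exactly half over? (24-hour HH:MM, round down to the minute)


Start time: 08:22 = 502 minutes from midnight
End time: 15:23 = 923 minutes from midnight
Sum: 502 + 923 = 1425
Midpoint: 1425 / 2 = 712 minutes
Convert: 712 / 60 = 11 hours, 52 minutes
Result: 11:52

11:52


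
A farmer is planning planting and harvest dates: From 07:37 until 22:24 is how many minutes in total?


Start time: 07:37 = 457 minutes from midnight
End time: 22:24 = 1344 minutes from midnight
Difference: 1344 - 457 = 887 minutes
That is 14 hours and 47 minutes

887


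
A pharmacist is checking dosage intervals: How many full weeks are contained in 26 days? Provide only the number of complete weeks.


Total days: 26
Days per week: 7
Division: 26 / 7 = 3 remainder 5
Complete weeks: 3
Remaining days: 5

3


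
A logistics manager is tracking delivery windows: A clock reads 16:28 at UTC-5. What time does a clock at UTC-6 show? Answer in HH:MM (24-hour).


Local time: 16:28 at UTC-5 (offset -5h)
Target zone: UTC-6 (offset -6h)
Difference: -6 - (-5) = -1 hours
Calculation: 16 + (-1) = 15
Result: 15:28

15:28


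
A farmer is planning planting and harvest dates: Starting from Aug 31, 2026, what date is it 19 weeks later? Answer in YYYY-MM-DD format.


Start: 2026-08-31
Weeks to add: 19
Convert to days: 19 x 7 = 133 days
Add 133 days to 2026-08-31
Result: 2027-01-11

2027-01-11


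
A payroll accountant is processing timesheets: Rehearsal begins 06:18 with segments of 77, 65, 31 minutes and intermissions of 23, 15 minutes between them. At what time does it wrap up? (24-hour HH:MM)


Start: 06:18 = 378 min from midnight
  after task 1 (77 min): 07:35
  after break (23 min): 07:58
  after task 2 (65 min): 09:03
  after break (15 min): 09:18
  after task 3 (31 min): 09:49
Total elapsed: 211 minutes
End time: 09:49

09:49


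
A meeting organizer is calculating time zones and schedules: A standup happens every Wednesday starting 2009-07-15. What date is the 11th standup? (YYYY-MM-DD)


First occurrence: 2009-07-15 (occurrence 1)
Each occurrence is 7 days after the previous.
Occurrence 11 is 10 weeks after the first.
10 weeks = 70 days
2009-07-15 + 70 days = 2009-09-23

2009-09-23


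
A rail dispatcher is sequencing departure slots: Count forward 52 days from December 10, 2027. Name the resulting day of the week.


Start: 2027-12-10 (Friday)
Step 1 - find target date: add 52 days
  2027-12-10 + 52 days = 2028-01-31
Step 2 - day of week:
  52 mod 7 = 3
  Friday + 3 days -> Monday
Result: Monday (2028-01-31)

Monday


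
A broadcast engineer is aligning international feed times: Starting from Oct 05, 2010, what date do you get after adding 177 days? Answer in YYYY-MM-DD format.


Start: 2010-10-05
Adding 177 days
Days remaining in October: 26
After October: 151 days still to add
November 2010: 30 days, 121 remaining
December 2010: 31 days, 90 remaining
January 2011: 31 days, 59 remaining
February 2011: 28 days, 31 remaining
Result: 2011-03-31

2011-03-31


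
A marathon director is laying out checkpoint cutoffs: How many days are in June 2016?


Month: June
Year: 2016
June is a 30-day month
Total: 30 days

30


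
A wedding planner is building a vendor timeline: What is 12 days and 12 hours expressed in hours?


Days: 12
Extra hours: 12
Hours per day: 24
Days to hours: 12 x 24 = 288
Total: 288 + 12 = 300

300


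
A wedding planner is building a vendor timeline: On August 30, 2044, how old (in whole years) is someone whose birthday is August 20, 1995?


Birth: 1995-08-20
Reference: 2044-08-30
Year difference: 2044 - 1995 = 49
Has birthday (08-20) occurred by 08-30? Yes
Age in full years: 49

49


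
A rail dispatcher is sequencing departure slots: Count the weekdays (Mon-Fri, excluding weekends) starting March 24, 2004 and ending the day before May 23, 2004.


Start: 2004-03-24 (Wednesday)
End (exclusive): 2004-05-23 (Sunday)
Total calendar days: 60
Full weeks: 60 // 7 = 8 -> 40 weekdays
Remaining 4 days starting on Wednesday:
  Wed(w), Thu(w), Fri(w), Sat(-) -> 3 weekdays
Total business days: 40 + 3 = 43

43


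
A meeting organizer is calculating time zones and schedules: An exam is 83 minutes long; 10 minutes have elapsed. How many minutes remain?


Total budget: 83 minutes
Time used: 10 minutes
Remaining: 83 - 10 = 73 minutes
Percent used: 12.0%
Percent remaining: 88.0%

73


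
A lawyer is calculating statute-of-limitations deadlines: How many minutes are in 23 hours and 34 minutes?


Hours: 23
Extra minutes: 34
Minutes per hour: 60
Hours to minutes: 23 x 60 = 1380
Total: 1380 + 34 = 1414

1414


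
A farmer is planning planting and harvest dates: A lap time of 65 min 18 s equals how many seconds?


Minutes: 65
Seconds: 18
Convert minutes to seconds: 65 x 60 = 3900
Add remaining seconds: 3900 + 18 = 3918

3918


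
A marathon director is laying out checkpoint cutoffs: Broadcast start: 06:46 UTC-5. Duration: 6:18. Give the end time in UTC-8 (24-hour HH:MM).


Start: 06:46 in UTC-5
Step 1 - add duration:
  minutes: 46 + 18 = 64 (carry 1h)
  hours: 6 + 6 + 1 = 13
  end in UTC-5: 13:04
Step 2 - convert UTC-5 -> UTC-8:
  offset difference: -8 - (-5) = -3 hours
  13 + (-3) = 10 -> mod 24 = 10
Result: 10:04 in UTC-8

10:04


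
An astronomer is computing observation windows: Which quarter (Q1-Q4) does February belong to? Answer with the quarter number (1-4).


Month: February (month 2)
Q1: January-March (months 1-3)
Q2: April-June (months 4-6)
Q3: July-September (months 7-9)
Q4: October-December (months 10-12)
Month 2 falls in Q1

1


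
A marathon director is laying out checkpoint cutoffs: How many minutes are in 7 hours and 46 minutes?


Hours: 7
Minutes: 46
Convert hours to minutes: 7 x 60 = 420
Add remaining minutes: 420 + 46 = 466

466


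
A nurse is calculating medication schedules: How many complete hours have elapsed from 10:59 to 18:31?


Start: 10:59
End: 18:31
Hour difference: 18 - 10 = 8 hours
Minute difference: 31 - 59 = -28 minutes
Total minutes: 452
Complete hours: 452 / 60 = 7 (remainder 32)

7


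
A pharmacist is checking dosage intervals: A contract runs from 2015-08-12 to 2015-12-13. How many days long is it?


Start date: 2015-08-12
End date: 2015-12-13
Aug 2015: +20 days
Sep 2015: +30 days
Oct 2015: +31 days
Nov 2015: +30 days
Dec 2015: +12 days
Total: 123 days

123


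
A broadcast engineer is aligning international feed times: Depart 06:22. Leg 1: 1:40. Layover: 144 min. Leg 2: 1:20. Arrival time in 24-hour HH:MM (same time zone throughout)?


Depart: 06:22
Leg 1: +100 min -> 08:02
Layover: +144 min -> 10:26
Leg 2: +80 min -> 11:46
Total travel: 324 minutes = 5h 24m
Arrival: 11:46

11:46


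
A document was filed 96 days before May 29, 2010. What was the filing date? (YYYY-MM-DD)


Start: 2010-05-29
Subtracting 96 days
Days already passed in May: 29
After going back through May: 67 more days to subtract
April 2010: 30 days, 37 remaining
March 2010: 31 days, 6 remaining
February 2010 has 28 days, need 6
Result: 2010-02-22

2010-02-22


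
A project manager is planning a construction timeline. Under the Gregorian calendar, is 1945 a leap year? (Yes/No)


Year: 1945
Divisible by 4? 1945 / 4 = 486.25 -> No
Not divisible by 4, so NOT a leap year

No


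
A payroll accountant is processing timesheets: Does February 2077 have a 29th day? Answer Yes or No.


Year: 2077
Divisible by 4? 2077 / 4 = 519.25 -> No
Not divisible by 4, so NOT a leap year

No


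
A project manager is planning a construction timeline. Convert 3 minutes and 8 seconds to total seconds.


Minutes: 3
Extra seconds: 8
Seconds per minute: 60
Minutes to seconds: 3 x 60 = 180
Total: 180 + 8 = 188

188


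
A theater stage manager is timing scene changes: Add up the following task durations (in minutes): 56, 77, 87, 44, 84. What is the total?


Durations: 56, 77, 87, 44, 84
Running sum: 56
+ 77 = 133
+ 87 = 220
+ 44 = 264
+ 84 = 348
Total duration: 348 minutes
That is 5 hours and 48 minutes

348


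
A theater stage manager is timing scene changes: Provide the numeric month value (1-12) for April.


Calendar month order:
3. March
4. April <--
5. May
April is month number 4

4


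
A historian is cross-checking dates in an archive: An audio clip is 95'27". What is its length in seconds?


Minutes: 95
Seconds: 27
Convert minutes to seconds: 95 x 60 = 5700
Add remaining seconds: 5700 + 27 = 5727

5727


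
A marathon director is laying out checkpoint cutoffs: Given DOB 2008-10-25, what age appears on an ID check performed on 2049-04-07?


Birth: 2008-10-25
Reference: 2049-04-07
Year difference: 2049 - 2008 = 41
Has birthday (10-25) occurred by 04-07? No
Birthday not yet reached this year -> subtract 1
Age in full years: 40

40


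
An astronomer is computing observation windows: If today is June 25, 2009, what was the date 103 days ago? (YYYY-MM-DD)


Start: 2009-06-25
Subtracting 103 days
Days already passed in June: 25
After going back through June: 78 more days to subtract
May 2009: 31 days, 47 remaining
April 2009: 30 days, 17 remaining
March 2009 has 31 days, need 17
Result: 2009-03-14

2009-03-14


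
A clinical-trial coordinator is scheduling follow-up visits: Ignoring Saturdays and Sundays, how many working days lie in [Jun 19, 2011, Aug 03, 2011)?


Start: 2011-06-19 (Sunday)
End (exclusive): 2011-08-03 (Wednesday)
Total calendar days: 45
Full weeks: 45 // 7 = 6 -> 30 weekdays
Remaining 3 days starting on Sunday:
  Sun(-), Mon(w), Tue(w) -> 2 weekdays
Total business days: 30 + 2 = 32

32


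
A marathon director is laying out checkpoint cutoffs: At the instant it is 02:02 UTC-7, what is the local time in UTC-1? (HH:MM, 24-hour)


Local time: 02:02 at UTC-7 (offset -7h)
Target zone: UTC-1 (offset -1h)
Difference: -1 - (-7) = 6 hours
Calculation: 2 + (6) = 8
Result: 08:02

08:02


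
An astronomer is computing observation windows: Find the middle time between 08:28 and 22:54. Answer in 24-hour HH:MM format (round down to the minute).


Start time: 08:28 = 508 minutes from midnight
End time: 22:54 = 1374 minutes from midnight
Sum: 508 + 1374 = 1882
Midpoint: 1882 / 2 = 941 minutes
Convert: 941 / 60 = 15 hours, 41 minutes
Result: 15:41

15:41


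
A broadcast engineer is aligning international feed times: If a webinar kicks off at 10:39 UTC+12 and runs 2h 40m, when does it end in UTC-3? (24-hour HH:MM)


Start: 10:39 in UTC+12
Step 1 - add duration:
  minutes: 39 + 40 = 79 (carry 1h)
  hours: 10 + 2 + 1 = 13
  end in UTC+12: 13:19
Step 2 - convert UTC+12 -> UTC-3:
  offset difference: -3 - (12) = -15 hours
  13 + (-15) = -2 -> mod 24 = 22
Result: 22:19 in UTC-3

22:19


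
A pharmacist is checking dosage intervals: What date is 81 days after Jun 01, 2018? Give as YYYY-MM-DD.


Start: 2018-06-01
Adding 81 days
Days remaining in June: 29
After June: 52 days still to add
July 2018: 31 days, 21 remaining
August 2018 has 31 days, need 21
Result: 2018-08-21

2018-08-21
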